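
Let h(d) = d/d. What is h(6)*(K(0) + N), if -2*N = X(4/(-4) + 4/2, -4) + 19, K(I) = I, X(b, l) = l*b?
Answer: -15/2 ≈ -7.5000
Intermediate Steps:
h(d) = 1
X(b, l) = b*l
N = -15/2 (N = -((4/(-4) + 4/2)*(-4) + 19)/2 = -((4*(-1/4) + 4*(1/2))*(-4) + 19)/2 = -((-1 + 2)*(-4) + 19)/2 = -(1*(-4) + 19)/2 = -(-4 + 19)/2 = -1/2*15 = -15/2 ≈ -7.5000)
h(6)*(K(0) + N) = 1*(0 - 15/2) = 1*(-15/2) = -15/2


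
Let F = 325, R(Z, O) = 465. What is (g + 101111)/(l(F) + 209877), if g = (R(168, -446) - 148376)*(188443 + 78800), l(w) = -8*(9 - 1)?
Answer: -39528078262/209813 ≈ -1.8840e+5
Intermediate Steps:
l(w) = -64 (l(w) = -8*8 = -64)
g = -39528179373 (g = (465 - 148376)*(188443 + 78800) = -147911*267243 = -39528179373)
(g + 101111)/(l(F) + 209877) = (-39528179373 + 101111)/(-64 + 209877) = -39528078262/209813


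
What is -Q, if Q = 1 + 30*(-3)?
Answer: 89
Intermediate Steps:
Q = -89 (Q = 1 - 90 = -89)
-Q = -1*(-89) = 89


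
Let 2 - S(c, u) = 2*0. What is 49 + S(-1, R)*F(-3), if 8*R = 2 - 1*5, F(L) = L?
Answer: 43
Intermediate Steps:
R = -3/8 (R = (2 - 1*5)/8 = (2 - 5)/8 = (1/8)*(-3) = -3/8 ≈ -0.37500)
S(c, u) = 2 (S(c, u) = 2 - 2*0 = 2 - 1*0 = 2 + 0 = 2)
49 + S(-1, R)*F(-3) = 49 + 2*(-3) = 49 - 6 = 43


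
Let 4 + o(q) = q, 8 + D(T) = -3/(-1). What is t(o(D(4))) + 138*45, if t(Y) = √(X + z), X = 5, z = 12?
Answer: 6210 + √17 ≈ 6214.1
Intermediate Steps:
D(T) = -5 (D(T) = -8 - 3/(-1) = -8 - 3*(-1) = -8 + 3 = -5)
o(q) = -4 + q
t(Y) = √17 (t(Y) = √(5 + 12) = √17)
t(o(D(4))) + 138*45 = √17 + 138*45 = √17 + 6210 = 6210 + √17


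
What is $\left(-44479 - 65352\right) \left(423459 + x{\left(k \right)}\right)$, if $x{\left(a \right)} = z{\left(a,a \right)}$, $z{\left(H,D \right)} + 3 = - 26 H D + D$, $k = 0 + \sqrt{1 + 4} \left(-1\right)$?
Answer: $-46494317906 + 109831 \sqrt{5} \approx -4.6494 \cdot 10^{10}$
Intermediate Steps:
$k = - \sqrt{5}$ ($k = 0 + \sqrt{5} \left(-1\right) = 0 - \sqrt{5} = - \sqrt{5} \approx -2.2361$)
$z{\left(H,D \right)} = -3 + D - 26 D H$ ($z{\left(H,D \right)} = -3 + \left(- 26 H D + D\right) = -3 - \left(- D + 26 D H\right) = -3 + D - 26 D H$)
$x{\left(a \right)} = -3 + a - 26 a^{2}$ ($x{\left(a \right)} = -3 + a - 26 a a = -3 + a - 26 a^{2}$)
$\left(-44479 - 65352\right) \left(423459 + x{\left(k \right)}\right) = \left(-44479 - 65352\right) \left(423459 - \left(3 + 130 + \sqrt{5}\right)\right) = - 109831 \left(423459 - \left(133 + \sqrt{5}\right)\right) = - 109831 \left(423326 - \sqrt{5}\right) = -46494317906 + 109831 \sqrt{5}$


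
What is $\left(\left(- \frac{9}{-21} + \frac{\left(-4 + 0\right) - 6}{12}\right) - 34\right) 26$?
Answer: $- \frac{18785}{21} \approx -894.52$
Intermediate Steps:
$\left(\left(- \frac{9}{-21} + \frac{\left(-4 + 0\right) - 6}{12}\right) - 34\right) 26 = \left(\left(\left(-9\right) \left(- \frac{1}{21}\right) + \left(-4 - 6\right) \frac{1}{12}\right) - 34\right) 26 = \left(\left(\frac{3}{7} - \frac{5}{6}\right) - 34\right) 26 = \left(- \frac{17}{42} - 34\right) 26 = \left(- \frac{1445}{42}\right) 26 = - \frac{18785}{21}$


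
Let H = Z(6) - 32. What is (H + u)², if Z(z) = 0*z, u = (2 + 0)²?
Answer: 784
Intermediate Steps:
u = 4 (u = 2² = 4)
Z(z) = 0
H = -32 (H = 0 - 32 = -32)
(H + u)² = (-32 + 4)² = (-28)² = 784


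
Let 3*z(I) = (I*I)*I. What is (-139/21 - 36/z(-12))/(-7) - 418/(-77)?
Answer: 14971/2352 ≈ 6.3652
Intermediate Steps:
z(I) = I³/3 (z(I) = ((I*I)*I)/3 = (I²*I)/3 = I³/3)
(-139/21 - 36/z(-12))/(-7) - 418/(-77) = (-139/21 - 36/((⅓)*(-12)³))/(-7) - 418/(-77) = (-139*1/21 - 36/((⅓)*(-1728)))*(-⅐) - 418*(-1/77) = (-139/21 - 36/(-576))*(-⅐) + 38/7 = (-139/21 - 36*(-1/576))*(-⅐) + 38/7 = (-139/21 + 1/16)*(-⅐) + 38/7 = -2203/336*(-⅐) + 38/7 = 2203/2352 + 38/7 = 14971/2352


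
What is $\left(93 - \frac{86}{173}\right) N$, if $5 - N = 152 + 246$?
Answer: $- \frac{6289179}{173} \approx -36354.0$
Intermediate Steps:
$N = -393$ ($N = 5 - \left(152 + 246\right) = 5 - 398 = -393$)
$\left(93 - \frac{86}{173}\right) N = \left(93 - \frac{86}{173}\right) \left(-393\right) = \frac{16003}{173} \left(-393\right) = - \frac{6289179}{173}$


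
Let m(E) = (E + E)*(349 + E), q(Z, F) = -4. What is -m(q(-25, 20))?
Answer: 2760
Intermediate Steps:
m(E) = 2*E*(349 + E) (m(E) = (2*E)*(349 + E) = 2*E*(349 + E))
-m(q(-25, 20)) = -2*(-4)*(349 - 4) = -2*(-4)*345 = -1*(-2760) = 2760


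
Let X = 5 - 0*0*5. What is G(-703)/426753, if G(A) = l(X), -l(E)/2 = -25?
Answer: 50/426753 ≈ 0.00011716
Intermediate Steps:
X = 5 (X = 5 - 0*5 = 5 - 1*0 = 5 + 0 = 5)
l(E) = 50 (l(E) = -2*(-25) = 50)
G(A) = 50
G(-703)/426753 = 50/426753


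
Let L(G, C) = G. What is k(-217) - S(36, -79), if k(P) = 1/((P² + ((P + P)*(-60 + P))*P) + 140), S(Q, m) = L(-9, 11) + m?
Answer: 2291526775/26040077 ≈ 88.000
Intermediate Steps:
S(Q, m) = -9 + m
k(P) = 1/(140 + P² + 2*P²*(-60 + P)) (k(P) = 1/((P² + ((2*P)*(-60 + P))*P) + 140) = 1/((P² + (2*P*(-60 + P))*P) + 140) = 1/((P² + 2*P²*(-60 + P)) + 140) = 1/(140 + P² + 2*P²*(-60 + P)))
k(-217) - S(36, -79) = 1/(140 - 119*(-217)² + 2*(-217)³) - (-9 - 79) = 1/(140 - 119*47089 + 2*(-10218313)) - 1*(-88) = 1/(140 - 5603591 - 20436626) + 88 = 1/(-26040077) + 88 = -1/26040077 + 88 = 2291526775/26040077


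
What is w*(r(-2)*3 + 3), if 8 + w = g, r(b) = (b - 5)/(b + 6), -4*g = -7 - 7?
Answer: 81/8 ≈ 10.125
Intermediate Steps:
g = 7/2 (g = -(-7 - 7)/4 = -¼*(-14) = 7/2 ≈ 3.5000)
r(b) = (-5 + b)/(6 + b)
w = -9/2 (w = -8 + 7/2 = -9/2 ≈ -4.5000)
w*(r(-2)*3 + 3) = -9*(((-5 - 2)/(6 - 2))*3 + 3)/2 = -9*((-7/4)*3 + 3)/2 = -9*(((¼)*(-7))*3 + 3)/2 = -9*(-7/4*3 + 3)/2 = -9*(-21/4 + 3)/2 = -9/2*(-9/4) = 81/8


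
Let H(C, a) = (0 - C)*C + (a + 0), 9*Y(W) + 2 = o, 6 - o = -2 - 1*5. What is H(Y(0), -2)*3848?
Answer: -1088984/81 ≈ -13444.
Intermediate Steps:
o = 13 (o = 6 - (-2 - 1*5) = 6 - (-2 - 5) = 6 - 1*(-7) = 6 + 7 = 13)
Y(W) = 11/9 (Y(W) = -2/9 + (⅑)*13 = -2/9 + 13/9 = 11/9)
H(C, a) = a - C² (H(C, a) = (-C)*C + a = -C² + a = a - C²)
H(Y(0), -2)*3848 = (-2 - (11/9)²)*3848 = (-2 - 1*121/81)*3848 = (-2 - 121/81)*3848 = -283/81*3848 = -1088984/81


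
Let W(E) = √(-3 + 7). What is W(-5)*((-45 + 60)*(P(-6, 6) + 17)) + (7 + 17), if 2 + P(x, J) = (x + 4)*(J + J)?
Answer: -246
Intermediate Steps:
P(x, J) = -2 + 2*J*(4 + x) (P(x, J) = -2 + (x + 4)*(J + J) = -2 + (4 + x)*(2*J) = -2 + 2*J*(4 + x))
W(E) = 2 (W(E) = √4 = 2)
W(-5)*((-45 + 60)*(P(-6, 6) + 17)) + (7 + 17) = 2*((-45 + 60)*((-2 + 8*6 + 2*6*(-6)) + 17)) + (7 + 17) = 2*(15*((-2 + 48 - 72) + 17)) + 24 = 2*(15*(-26 + 17)) + 24 = 2*(15*(-9)) + 24 = 2*(-135) + 24 = -270 + 24 = -246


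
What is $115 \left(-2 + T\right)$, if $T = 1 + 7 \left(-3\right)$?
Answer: $-2530$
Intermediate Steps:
$T = -20$ ($T = 1 - 21 = -20$)
$115 \left(-2 + T\right) = 115 \left(-2 - 20\right) = 115 \left(-22\right) = -2530$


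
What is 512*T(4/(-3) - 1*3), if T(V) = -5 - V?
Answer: -1024/3 ≈ -341.33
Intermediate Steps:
512*T(4/(-3) - 1*3) = 512*(-5 - (4/(-3) - 1*3)) = 512*(-5 - (4*(-⅓) - 3)) = 512*(-5 - (-4/3 - 3)) = 512*(-5 - 1*(-13/3)) = 512*(-5 + 13/3) = 512*(-⅔) = -1024/3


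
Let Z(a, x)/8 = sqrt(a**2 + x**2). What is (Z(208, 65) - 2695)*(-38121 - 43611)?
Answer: 220267740 - 8500128*sqrt(281) ≈ 7.7780e+7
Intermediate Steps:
Z(a, x) = 8*sqrt(a**2 + x**2)
(Z(208, 65) - 2695)*(-38121 - 43611) = (8*sqrt(208**2 + 65**2) - 2695)*(-38121 - 43611) = (8*sqrt(43264 + 4225) - 2695)*(-81732) = (8*sqrt(47489) - 2695)*(-81732) = (8*(13*sqrt(281)) - 2695)*(-81732) = (104*sqrt(281) - 2695)*(-81732) = (-2695 + 104*sqrt(281))*(-81732) = 220267740 - 8500128*sqrt(281)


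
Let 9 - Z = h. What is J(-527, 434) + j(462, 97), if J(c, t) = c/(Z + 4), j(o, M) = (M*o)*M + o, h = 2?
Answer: 47821093/11 ≈ 4.3474e+6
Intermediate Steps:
Z = 7 (Z = 9 - 1*2 = 9 - 2 = 7)
j(o, M) = o + o*M**2 (j(o, M) = o*M**2 + o = o + o*M**2)
J(c, t) = c/11 (J(c, t) = c/(7 + 4) = c/11)
J(-527, 434) + j(462, 97) = (1/11)*(-527) + 462*(1 + 97**2) = -527/11 + 462*(1 + 9409) = -527/11 + 462*9410 = -527/11 + 4347420 = 47821093/11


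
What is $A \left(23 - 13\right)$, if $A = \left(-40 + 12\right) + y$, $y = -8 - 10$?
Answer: $-460$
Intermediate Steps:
$y = -18$ ($y = -8 - 10 = -18$)
$A = -46$ ($A = \left(-40 + 12\right) - 18 = -28 - 18 = -46$)
$A \left(23 - 13\right) = - 46 \left(23 - 13\right) = \left(-46\right) 10 = -460$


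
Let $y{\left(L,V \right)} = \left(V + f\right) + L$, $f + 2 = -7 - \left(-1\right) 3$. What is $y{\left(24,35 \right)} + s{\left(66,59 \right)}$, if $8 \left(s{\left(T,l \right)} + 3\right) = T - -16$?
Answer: $\frac{241}{4} \approx 60.25$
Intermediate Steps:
$f = -6$ ($f = -2 - \left(7 - 3\right) = -2 - 4 = -6$)
$s{\left(T,l \right)} = -1 + \frac{T}{8}$ ($s{\left(T,l \right)} = -3 + \frac{T - -16}{8} = -3 + \frac{T + 16}{8} = -3 + \frac{16 + T}{8} = -3 + \left(2 + \frac{T}{8}\right) = -1 + \frac{T}{8}$)
$y{\left(L,V \right)} = -6 + L + V$ ($y{\left(L,V \right)} = \left(V - 6\right) + L = \left(-6 + V\right) + L = -6 + L + V$)
$y{\left(24,35 \right)} + s{\left(66,59 \right)} = \left(-6 + 24 + 35\right) + \left(-1 + \frac{1}{8} \cdot 66\right) = 53 + \left(-1 + \frac{33}{4}\right) = 53 + \frac{29}{4} = \frac{241}{4}$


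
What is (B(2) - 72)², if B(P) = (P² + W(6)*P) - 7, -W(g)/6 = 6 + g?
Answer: 47961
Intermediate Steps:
W(g) = -36 - 6*g (W(g) = -6*(6 + g) = -36 - 6*g)
B(P) = -7 + P² - 72*P (B(P) = (P² + (-36 - 6*6)*P) - 7 = (P² + (-36 - 36)*P) - 7 = (P² - 72*P) - 7 = -7 + P² - 72*P)
(B(2) - 72)² = ((-7 + 2² - 72*2) - 72)² = ((-7 + 4 - 144) - 72)² = (-147 - 72)² = (-219)² = 47961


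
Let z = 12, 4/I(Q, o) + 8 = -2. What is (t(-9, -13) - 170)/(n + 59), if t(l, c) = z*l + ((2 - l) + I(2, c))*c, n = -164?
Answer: 99/25 ≈ 3.9600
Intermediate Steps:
I(Q, o) = -⅖ (I(Q, o) = 4/(-8 - 2) = 4/(-10) = 4*(-⅒) = -⅖)
t(l, c) = 12*l + c*(8/5 - l) (t(l, c) = 12*l + ((2 - l) - ⅖)*c = 12*l + (8/5 - l)*c = 12*l + c*(8/5 - l))
(t(-9, -13) - 170)/(n + 59) = ((12*(-9) + (8/5)*(-13) - 1*(-13)*(-9)) - 170)/(-164 + 59) = ((-108 - 104/5 - 117) - 170)/(-105) = (-1229/5 - 170)*(-1/105) = -2079/5*(-1/105) = 99/25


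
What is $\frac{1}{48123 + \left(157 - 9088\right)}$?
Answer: $\frac{1}{39192} \approx 2.5515 \cdot 10^{-5}$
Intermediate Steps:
$\frac{1}{48123 + \left(157 - 9088\right)} = \frac{1}{48123 - 8931} = \frac{1}{39192}$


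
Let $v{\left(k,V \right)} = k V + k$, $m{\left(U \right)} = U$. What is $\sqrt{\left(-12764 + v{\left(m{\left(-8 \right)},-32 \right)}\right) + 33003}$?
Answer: $\sqrt{20487} \approx 143.13$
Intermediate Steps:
$v{\left(k,V \right)} = k + V k$ ($v{\left(k,V \right)} = V k + k = k + V k$)
$\sqrt{\left(-12764 + v{\left(m{\left(-8 \right)},-32 \right)}\right) + 33003} = \sqrt{\left(-12764 - 8 \left(1 - 32\right)\right) + 33003} = \sqrt{\left(-12764 - -248\right) + 33003} = \sqrt{\left(-12764 + 248\right) + 33003} = \sqrt{-12516 + 33003} = \sqrt{20487}$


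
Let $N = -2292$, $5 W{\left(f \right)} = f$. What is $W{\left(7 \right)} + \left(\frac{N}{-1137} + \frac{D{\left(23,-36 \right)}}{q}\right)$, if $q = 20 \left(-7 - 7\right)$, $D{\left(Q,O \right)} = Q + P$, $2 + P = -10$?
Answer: $\frac{358319}{106120} \approx 3.3765$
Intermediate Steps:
$P = -12$ ($P = -2 - 10 = -12$)
$W{\left(f \right)} = \frac{f}{5}$
$D{\left(Q,O \right)} = -12 + Q$ ($D{\left(Q,O \right)} = Q - 12 = -12 + Q$)
$q = -280$ ($q = 20 \left(-14\right) = -280$)
$W{\left(7 \right)} + \left(\frac{N}{-1137} + \frac{D{\left(23,-36 \right)}}{q}\right) = \frac{1}{5} \cdot 7 + \left(- \frac{2292}{-1137} + \frac{-12 + 23}{-280}\right) = \frac{7}{5} + \left(\left(-2292\right) \left(- \frac{1}{1137}\right) + 11 \left(- \frac{1}{280}\right)\right) = \frac{7}{5} + \left(\frac{764}{379} - \frac{11}{280}\right) = \frac{7}{5} + \frac{209751}{106120} = \frac{358319}{106120}$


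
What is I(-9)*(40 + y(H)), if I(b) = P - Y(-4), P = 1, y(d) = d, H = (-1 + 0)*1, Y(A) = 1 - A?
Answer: -156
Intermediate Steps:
H = -1 (H = -1*1 = -1)
I(b) = -4 (I(b) = 1 - (1 - 1*(-4)) = 1 - (1 + 4) = 1 - 1*5 = 1 - 5 = -4)
I(-9)*(40 + y(H)) = -4*(40 - 1) = -4*39 = -156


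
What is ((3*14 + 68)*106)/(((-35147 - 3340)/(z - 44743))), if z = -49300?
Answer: 1096541380/38487 ≈ 28491.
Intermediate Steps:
((3*14 + 68)*106)/(((-35147 - 3340)/(z - 44743))) = ((3*14 + 68)*106)/(((-35147 - 3340)/(-49300 - 44743))) = ((42 + 68)*106)/((-38487/(-94043))) = (110*106)/((-38487*(-1/94043))) = 11660/(38487/94043) = 11660*(94043/38487) = 1096541380/38487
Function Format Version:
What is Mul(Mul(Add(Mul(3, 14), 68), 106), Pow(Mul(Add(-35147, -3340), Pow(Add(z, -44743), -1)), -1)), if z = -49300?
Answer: Rational(1096541380, 38487) ≈ 28491.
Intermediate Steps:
Mul(Mul(Add(Mul(3, 14), 68), 106), Pow(Mul(Add(-35147, -3340), Pow(Add(z, -44743), -1)), -1)) = Mul(Mul(Add(Mul(3, 14), 68), 106), Pow(Mul(Add(-35147, -3340), Pow(Add(-49300, -44743), -1)), -1)) = Mul(Mul(Add(42, 68), 106), Pow(Mul(-38487, Pow(-94043, -1)), -1)) = Mul(Mul(110, 106), Pow(Mul(-38487, Rational(-1, 94043)), -1)) = Mul(11660, Pow(Rational(38487, 94043), -1)) = Mul(11660, Rational(94043, 38487)) = Rational(1096541380, 38487)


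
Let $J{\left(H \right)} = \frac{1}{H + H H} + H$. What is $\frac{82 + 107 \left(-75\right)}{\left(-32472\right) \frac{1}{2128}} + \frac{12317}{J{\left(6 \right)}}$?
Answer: $\frac{239484140}{93357} \approx 2565.3$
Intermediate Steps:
$J{\left(H \right)} = H + \frac{1}{H + H^{2}}$ ($J{\left(H \right)} = \frac{1}{H + H^{2}} + H = H + \frac{1}{H + H^{2}}$)
$\frac{82 + 107 \left(-75\right)}{\left(-32472\right) \frac{1}{2128}} + \frac{12317}{J{\left(6 \right)}} = \frac{82 + 107 \left(-75\right)}{\left(-32472\right) \frac{1}{2128}} + \frac{12317}{\frac{1}{6} \frac{1}{1 + 6} \left(1 + 6^{2} + 6^{3}\right)} = \frac{82 - 8025}{\left(-32472\right) \frac{1}{2128}} + \frac{12317}{\frac{1}{6} \cdot \frac{1}{7} \left(1 + 36 + 216\right)} = - \frac{7943}{- \frac{4059}{266}} + \frac{12317}{\frac{1}{6} \cdot \frac{1}{7} \cdot 253} = \left(-7943\right) \left(- \frac{266}{4059}\right) + \frac{12317}{\frac{253}{42}} = \frac{2112838}{4059} + 12317 \cdot \frac{42}{253} = \frac{2112838}{4059} + \frac{517314}{253} = \frac{239484140}{93357}$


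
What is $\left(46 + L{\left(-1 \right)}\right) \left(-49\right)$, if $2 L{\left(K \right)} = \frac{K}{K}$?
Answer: $- \frac{4557}{2} \approx -2278.5$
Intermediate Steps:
$L{\left(K \right)} = \frac{1}{2}$ ($L{\left(K \right)} = \frac{K \frac{1}{K}}{2} = \frac{1}{2} \cdot 1 = \frac{1}{2}$)
$\left(46 + L{\left(-1 \right)}\right) \left(-49\right) = \left(46 + \frac{1}{2}\right) \left(-49\right) = \frac{93}{2} \left(-49\right) = - \frac{4557}{2}$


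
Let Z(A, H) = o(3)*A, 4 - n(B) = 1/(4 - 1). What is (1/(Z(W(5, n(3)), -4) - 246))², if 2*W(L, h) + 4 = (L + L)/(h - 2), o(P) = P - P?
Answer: 1/60516 ≈ 1.6525e-5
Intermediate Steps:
o(P) = 0
n(B) = 11/3 (n(B) = 4 - 1/(4 - 1) = 4 - 1/3 = 4 - 1*⅓ = 4 - ⅓ = 11/3)
W(L, h) = -2 + L/(-2 + h) (W(L, h) = -2 + ((L + L)/(h - 2))/2 = -2 + ((2*L)/(-2 + h))/2 = -2 + (2*L/(-2 + h))/2 = -2 + L/(-2 + h))
Z(A, H) = 0 (Z(A, H) = 0*A = 0)
(1/(Z(W(5, n(3)), -4) - 246))² = (1/(0 - 246))² = (1/(-246))² = (-1/246)² = 1/60516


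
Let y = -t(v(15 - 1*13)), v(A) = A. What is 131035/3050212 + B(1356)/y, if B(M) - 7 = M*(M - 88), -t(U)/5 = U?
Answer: 524458157633/3050212 ≈ 1.7194e+5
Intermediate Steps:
t(U) = -5*U
y = 10 (y = -(-5)*(15 - 1*13) = -(-5)*(15 - 13) = -(-5)*2 = -1*(-10) = 10)
B(M) = 7 + M*(-88 + M) (B(M) = 7 + M*(M - 88) = 7 + M*(-88 + M))
131035/3050212 + B(1356)/y = 131035/3050212 + (7 + 1356² - 88*1356)/10 = 131035*(1/3050212) + (7 + 1838736 - 119328)*(⅒) = 131035/3050212 + 1719415*(⅒) = 131035/3050212 + 343883/2 = 524458157633/3050212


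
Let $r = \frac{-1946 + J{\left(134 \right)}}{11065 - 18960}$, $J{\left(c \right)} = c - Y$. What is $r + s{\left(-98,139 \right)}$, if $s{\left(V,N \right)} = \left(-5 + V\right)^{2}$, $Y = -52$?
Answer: $\frac{16751963}{1579} \approx 10609.0$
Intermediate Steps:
$J{\left(c \right)} = 52 + c$ ($J{\left(c \right)} = c - -52 = c + 52 = 52 + c$)
$r = \frac{352}{1579}$ ($r = \frac{-1946 + \left(52 + 134\right)}{11065 - 18960} = \frac{-1946 + 186}{-7895} = \left(-1760\right) \left(- \frac{1}{7895}\right) = \frac{352}{1579} \approx 0.22293$)
$r + s{\left(-98,139 \right)} = \frac{352}{1579} + \left(-5 - 98\right)^{2} = \frac{352}{1579} + \left(-103\right)^{2} = \frac{352}{1579} + 10609 = \frac{16751963}{1579}$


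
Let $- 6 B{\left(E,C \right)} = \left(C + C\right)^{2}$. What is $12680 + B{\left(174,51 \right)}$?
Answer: $10946$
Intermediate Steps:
$B{\left(E,C \right)} = - \frac{2 C^{2}}{3}$ ($B{\left(E,C \right)} = - \frac{\left(C + C\right)^{2}}{6} = - \frac{\left(2 C\right)^{2}}{6} = - \frac{4 C^{2}}{6} = - \frac{2 C^{2}}{3}$)
$12680 + B{\left(174,51 \right)} = 12680 - \frac{2 \cdot 51^{2}}{3} = 12680 - 1734 = 10946$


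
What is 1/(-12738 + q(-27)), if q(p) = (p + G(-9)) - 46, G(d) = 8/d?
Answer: -9/115307 ≈ -7.8053e-5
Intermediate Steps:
q(p) = -422/9 + p (q(p) = (p + 8/(-9)) - 46 = (p + 8*(-⅑)) - 46 = (p - 8/9) - 46 = (-8/9 + p) - 46 = -422/9 + p)
1/(-12738 + q(-27)) = 1/(-12738 + (-422/9 - 27)) = 1/(-12738 - 665/9) = 1/(-115307/9) = -9/115307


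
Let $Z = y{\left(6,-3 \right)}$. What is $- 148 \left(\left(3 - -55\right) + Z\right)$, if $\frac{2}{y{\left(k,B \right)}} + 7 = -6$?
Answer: $- \frac{111296}{13} \approx -8561.2$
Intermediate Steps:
$y{\left(k,B \right)} = - \frac{2}{13}$ ($y{\left(k,B \right)} = \frac{2}{-7 - 6} = \frac{2}{-13} = 2 \left(- \frac{1}{13}\right) = - \frac{2}{13}$)
$Z = - \frac{2}{13} \approx -0.15385$
$- 148 \left(\left(3 - -55\right) + Z\right) = - 148 \left(\left(3 - -55\right) - \frac{2}{13}\right) = - 148 \left(\left(3 + 55\right) - \frac{2}{13}\right) = - 148 \left(58 - \frac{2}{13}\right) = \left(-148\right) \frac{752}{13} = - \frac{111296}{13}$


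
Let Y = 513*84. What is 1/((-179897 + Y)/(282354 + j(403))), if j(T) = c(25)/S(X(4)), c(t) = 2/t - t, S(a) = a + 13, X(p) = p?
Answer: -119999827/58142125 ≈ -2.0639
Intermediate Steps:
S(a) = 13 + a
Y = 43092
c(t) = -t + 2/t
j(T) = -623/425 (j(T) = (-1*25 + 2/25)/(13 + 4) = (-25 + 2*(1/25))/17 = (-25 + 2/25)*(1/17) = -623/25*1/17 = -623/425)
1/((-179897 + Y)/(282354 + j(403))) = 1/((-179897 + 43092)/(282354 - 623/425)) = 1/(-136805/119999827/425) = 1/(-136805*425/119999827) = 1/(-58142125/119999827) = -119999827/58142125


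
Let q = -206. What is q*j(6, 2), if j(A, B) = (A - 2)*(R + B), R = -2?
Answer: 0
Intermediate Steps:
j(A, B) = (-2 + A)*(-2 + B) (j(A, B) = (A - 2)*(-2 + B) = (-2 + A)*(-2 + B))
q*j(6, 2) = -206*(4 - 2*6 - 2*2 + 6*2) = -206*(4 - 12 - 4 + 12) = -206*0 = 0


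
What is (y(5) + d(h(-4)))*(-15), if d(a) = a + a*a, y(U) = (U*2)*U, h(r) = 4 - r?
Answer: -1830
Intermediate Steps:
y(U) = 2*U**2 (y(U) = (2*U)*U = 2*U**2)
d(a) = a + a**2
(y(5) + d(h(-4)))*(-15) = (2*5**2 + (4 - 1*(-4))*(1 + (4 - 1*(-4))))*(-15) = (2*25 + (4 + 4)*(1 + (4 + 4)))*(-15) = (50 + 8*(1 + 8))*(-15) = (50 + 8*9)*(-15) = (50 + 72)*(-15) = 122*(-15) = -1830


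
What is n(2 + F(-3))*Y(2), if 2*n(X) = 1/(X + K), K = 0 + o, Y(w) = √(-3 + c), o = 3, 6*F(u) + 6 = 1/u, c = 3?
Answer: 0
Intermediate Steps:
F(u) = -1 + 1/(6*u) (F(u) = -1 + (1/u)/6 = -1 + 1/(6*u))
Y(w) = 0 (Y(w) = √(-3 + 3) = √0 = 0)
K = 3 (K = 0 + 3 = 3)
n(X) = 1/(2*(3 + X)) (n(X) = 1/(2*(X + 3)) = 1/(2*(3 + X)))
n(2 + F(-3))*Y(2) = (1/(2*(3 + (2 + (⅙ - 1*(-3))/(-3)))))*0 = (1/(2*(3 + (2 - (⅙ + 3)/3))))*0 = (1/(2*(3 + (2 - ⅓*19/6))))*0 = (1/(2*(3 + (2 - 19/18))))*0 = (1/(2*(3 + 17/18)))*0 = (1/(2*(71/18)))*0 = ((½)*(18/71))*0 = (9/71)*0 = 0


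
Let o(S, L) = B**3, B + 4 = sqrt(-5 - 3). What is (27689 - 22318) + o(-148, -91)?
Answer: 5403 + 80*I*sqrt(2) ≈ 5403.0 + 113.14*I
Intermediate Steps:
B = -4 + 2*I*sqrt(2) (B = -4 + sqrt(-5 - 3) = -4 + sqrt(-8) = -4 + 2*I*sqrt(2) ≈ -4.0 + 2.8284*I)
o(S, L) = (-4 + 2*I*sqrt(2))**3
(27689 - 22318) + o(-148, -91) = (27689 - 22318) + (32 + 80*I*sqrt(2)) = 5371 + (32 + 80*I*sqrt(2)) = 5403 + 80*I*sqrt(2)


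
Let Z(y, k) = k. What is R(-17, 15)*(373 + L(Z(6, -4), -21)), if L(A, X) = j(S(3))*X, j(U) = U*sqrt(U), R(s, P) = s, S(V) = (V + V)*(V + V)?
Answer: 70771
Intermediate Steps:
S(V) = 4*V**2 (S(V) = (2*V)*(2*V) = 4*V**2)
j(U) = U**(3/2)
L(A, X) = 216*X (L(A, X) = (4*3**2)**(3/2)*X = (4*9)**(3/2)*X = 36**(3/2)*X = 216*X)
R(-17, 15)*(373 + L(Z(6, -4), -21)) = -17*(373 + 216*(-21)) = -17*(373 - 4536) = -17*(-4163) = 70771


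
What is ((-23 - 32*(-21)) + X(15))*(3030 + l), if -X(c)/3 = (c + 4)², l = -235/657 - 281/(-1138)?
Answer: -491579901239/373833 ≈ -1.3150e+6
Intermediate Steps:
l = -82813/747666 (l = -235*1/657 - 281*(-1/1138) = -235/657 + 281/1138 = -82813/747666 ≈ -0.11076)
X(c) = -3*(4 + c)² (X(c) = -3*(c + 4)² = -3*(4 + c)²)
((-23 - 32*(-21)) + X(15))*(3030 + l) = ((-23 - 32*(-21)) - 3*(4 + 15)²)*(3030 - 82813/747666) = ((-23 + 672) - 3*19²)*(2265345167/747666) = (649 - 3*361)*(2265345167/747666) = (649 - 1083)*(2265345167/747666) = -434*2265345167/747666 = -491579901239/373833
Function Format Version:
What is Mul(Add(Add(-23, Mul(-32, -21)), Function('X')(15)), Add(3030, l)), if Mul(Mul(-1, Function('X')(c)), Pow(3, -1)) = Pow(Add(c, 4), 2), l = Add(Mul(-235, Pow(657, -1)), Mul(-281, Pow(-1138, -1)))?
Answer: Rational(-491579901239, 373833) ≈ -1.3150e+6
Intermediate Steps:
l = Rational(-82813, 747666) (l = Add(Mul(-235, Rational(1, 657)), Mul(-281, Rational(-1, 1138))) = Add(Rational(-235, 657), Rational(281, 1138)) = Rational(-82813, 747666) ≈ -0.11076)
Function('X')(c) = Mul(-3, Pow(Add(4, c), 2)) (Function('X')(c) = Mul(-3, Pow(Add(c, 4), 2)) = Mul(-3, Pow(Add(4, c), 2)))
Mul(Add(Add(-23, Mul(-32, -21)), Function('X')(15)), Add(3030, l)) = Mul(Add(Add(-23, Mul(-32, -21)), Mul(-3, Pow(Add(4, 15), 2))), Add(3030, Rational(-82813, 747666))) = Mul(Add(Add(-23, 672), Mul(-3, Pow(19, 2))), Rational(2265345167, 747666)) = Mul(Add(649, Mul(-3, 361)), Rational(2265345167, 747666)) = Mul(Add(649, -1083), Rational(2265345167, 747666)) = Mul(-434, Rational(2265345167, 747666)) = Rational(-491579901239, 373833)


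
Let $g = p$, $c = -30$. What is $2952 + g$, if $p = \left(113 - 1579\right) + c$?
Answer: $1456$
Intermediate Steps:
$p = -1496$ ($p = \left(113 - 1579\right) - 30 = -1466 - 30 = -1496$)
$g = -1496$
$2952 + g = 2952 - 1496 = 1456$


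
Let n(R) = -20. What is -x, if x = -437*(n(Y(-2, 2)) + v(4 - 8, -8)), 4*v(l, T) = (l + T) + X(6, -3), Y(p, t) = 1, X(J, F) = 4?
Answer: -9614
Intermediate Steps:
v(l, T) = 1 + T/4 + l/4 (v(l, T) = ((l + T) + 4)/4 = ((T + l) + 4)/4 = (4 + T + l)/4 = 1 + T/4 + l/4)
x = 9614 (x = -437*(-20 + (1 + (¼)*(-8) + (4 - 8)/4)) = -437*(-20 + (1 - 2 + (¼)*(-4))) = -437*(-20 + (1 - 2 - 1)) = -437*(-20 - 2) = -437*(-22) = 9614)
-x = -1*9614 = -9614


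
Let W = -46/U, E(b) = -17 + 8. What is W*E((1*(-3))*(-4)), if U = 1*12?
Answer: 69/2 ≈ 34.500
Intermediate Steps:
E(b) = -9
U = 12
W = -23/6 (W = -46/12 = -46*1/12 = -23/6 ≈ -3.8333)
W*E((1*(-3))*(-4)) = -23/6*(-9) = 69/2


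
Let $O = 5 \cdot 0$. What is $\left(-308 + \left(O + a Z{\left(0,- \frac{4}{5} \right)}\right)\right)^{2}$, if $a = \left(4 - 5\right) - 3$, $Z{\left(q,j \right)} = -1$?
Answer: $92416$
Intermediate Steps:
$O = 0$
$a = -4$ ($a = -1 - 3 = -4$)
$\left(-308 + \left(O + a Z{\left(0,- \frac{4}{5} \right)}\right)\right)^{2} = \left(-308 + \left(0 - -4\right)\right)^{2} = \left(-308 + \left(0 + 4\right)\right)^{2} = \left(-308 + 4\right)^{2} = \left(-304\right)^{2} = 92416$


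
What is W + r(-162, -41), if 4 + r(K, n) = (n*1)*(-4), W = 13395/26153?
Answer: 4197875/26153 ≈ 160.51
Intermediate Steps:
W = 13395/26153 (W = 13395*(1/26153) = 13395/26153 ≈ 0.51218)
r(K, n) = -4 - 4*n (r(K, n) = -4 + (n*1)*(-4) = -4 + n*(-4) = -4 - 4*n)
W + r(-162, -41) = 13395/26153 + (-4 - 4*(-41)) = 13395/26153 + (-4 + 164) = 13395/26153 + 160 = 4197875/26153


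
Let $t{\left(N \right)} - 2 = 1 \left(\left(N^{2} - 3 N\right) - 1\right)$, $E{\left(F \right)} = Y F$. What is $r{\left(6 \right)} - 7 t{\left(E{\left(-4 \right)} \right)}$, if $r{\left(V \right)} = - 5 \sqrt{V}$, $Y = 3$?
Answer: $-1267 - 5 \sqrt{6} \approx -1279.2$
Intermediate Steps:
$E{\left(F \right)} = 3 F$
$t{\left(N \right)} = 1 + N^{2} - 3 N$ ($t{\left(N \right)} = 2 + 1 \left(\left(N^{2} - 3 N\right) - 1\right) = 2 + 1 \left(-1 + N^{2} - 3 N\right) = 2 - \left(1 - N^{2} + 3 N\right) = 1 + N^{2} - 3 N$)
$r{\left(6 \right)} - 7 t{\left(E{\left(-4 \right)} \right)} = - 5 \sqrt{6} - 7 \left(1 + \left(3 \left(-4\right)\right)^{2} - 3 \cdot 3 \left(-4\right)\right) = - 5 \sqrt{6} - 7 \left(1 + \left(-12\right)^{2} - -36\right) = - 5 \sqrt{6} - 7 \left(1 + 144 + 36\right) = - 5 \sqrt{6} - 1267 = -1267 - 5 \sqrt{6}$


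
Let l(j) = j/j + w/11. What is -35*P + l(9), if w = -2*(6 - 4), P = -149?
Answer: 57372/11 ≈ 5215.6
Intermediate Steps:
w = -4 (w = -2*2 = -4)
l(j) = 7/11 (l(j) = j/j - 4/11 = 1 - 4*1/11 = 1 - 4/11 = 7/11)
-35*P + l(9) = -35*(-149) + 7/11 = 5215 + 7/11 = 57372/11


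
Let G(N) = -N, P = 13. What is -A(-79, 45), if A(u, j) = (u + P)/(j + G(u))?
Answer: 33/62 ≈ 0.53226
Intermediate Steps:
A(u, j) = (13 + u)/(j - u) (A(u, j) = (u + 13)/(j - u) = (13 + u)/(j - u))
-A(-79, 45) = -(13 - 79)/(45 - 1*(-79)) = -(-66)/(45 + 79) = -(-66)/124 = -1*(-33/62) = 33/62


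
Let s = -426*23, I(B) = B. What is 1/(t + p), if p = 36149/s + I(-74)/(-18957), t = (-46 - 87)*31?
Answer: -872022/3598560563 ≈ -0.00024233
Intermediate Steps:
s = -9798
t = -4123 (t = -133*31 = -4123)
p = -3213857/872022 (p = 36149/(-9798) - 74/(-18957) = 36149*(-1/9798) - 74*(-1/18957) = -36149/9798 + 74/18957 = -3213857/872022 ≈ -3.6855)
1/(t + p) = 1/(-4123 - 3213857/872022) = 1/(-3598560563/872022) = -872022/3598560563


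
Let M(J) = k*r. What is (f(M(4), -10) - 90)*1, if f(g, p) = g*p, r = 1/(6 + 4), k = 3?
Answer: -93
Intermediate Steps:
r = 1/10 ≈ 0.10000
M(J) = 3/10 (M(J) = 3*(1/10) = 3/10)
(f(M(4), -10) - 90)*1 = ((3/10)*(-10) - 90)*1 = (-3 - 90)*1 = -93*1 = -93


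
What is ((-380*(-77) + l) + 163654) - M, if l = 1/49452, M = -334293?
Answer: 26071440565/49452 ≈ 5.2721e+5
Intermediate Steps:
l = 1/49452 ≈ 2.0222e-5
((-380*(-77) + l) + 163654) - M = ((-380*(-77) + 1/49452) + 163654) - 1*(-334293) = ((29260 + 1/49452) + 163654) + 334293 = (1446965521/49452 + 163654) + 334293 = 9539983129/49452 + 334293 = 26071440565/49452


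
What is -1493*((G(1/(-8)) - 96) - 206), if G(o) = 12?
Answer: 432970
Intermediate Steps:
-1493*((G(1/(-8)) - 96) - 206) = -1493*((12 - 96) - 206) = -1493*(-84 - 206) = -1493*(-290) = 432970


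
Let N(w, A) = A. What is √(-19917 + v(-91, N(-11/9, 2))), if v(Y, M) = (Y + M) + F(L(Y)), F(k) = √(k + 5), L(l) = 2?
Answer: √(-20006 + √7) ≈ 141.43*I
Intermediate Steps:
F(k) = √(5 + k)
v(Y, M) = M + Y + √7 (v(Y, M) = (Y + M) + √(5 + 2) = (M + Y) + √7 = M + Y + √7)
√(-19917 + v(-91, N(-11/9, 2))) = √(-19917 + (2 - 91 + √7)) = √(-19917 + (-89 + √7)) = √(-20006 + √7)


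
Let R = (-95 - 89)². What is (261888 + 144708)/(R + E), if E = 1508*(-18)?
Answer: 101649/1678 ≈ 60.577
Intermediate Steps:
R = 33856 (R = (-184)² = 33856)
E = -27144
(261888 + 144708)/(R + E) = (261888 + 144708)/(33856 - 27144) = 406596/6712 = 406596*(1/6712) = 101649/1678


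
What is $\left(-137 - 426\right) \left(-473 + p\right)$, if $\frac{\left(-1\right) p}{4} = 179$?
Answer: $669407$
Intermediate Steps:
$p = -716$ ($p = \left(-4\right) 179 = -716$)
$\left(-137 - 426\right) \left(-473 + p\right) = \left(-137 - 426\right) \left(-473 - 716\right) = \left(-563\right) \left(-1189\right) = 669407$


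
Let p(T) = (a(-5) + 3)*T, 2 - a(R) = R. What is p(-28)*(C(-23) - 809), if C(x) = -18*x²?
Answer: 2892680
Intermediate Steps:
a(R) = 2 - R
p(T) = 10*T (p(T) = ((2 - 1*(-5)) + 3)*T = ((2 + 5) + 3)*T = (7 + 3)*T = 10*T)
p(-28)*(C(-23) - 809) = (10*(-28))*(-18*(-23)² - 809) = -280*(-18*529 - 809) = -280*(-9522 - 809) = -280*(-10331) = 2892680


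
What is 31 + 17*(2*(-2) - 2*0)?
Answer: -37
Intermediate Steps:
31 + 17*(2*(-2) - 2*0) = 31 + 17*(-4 + 0) = 31 + 17*(-4) = 31 - 68 = -37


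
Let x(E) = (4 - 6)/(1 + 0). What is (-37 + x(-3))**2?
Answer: 1521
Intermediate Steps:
x(E) = -2 (x(E) = -2/1 = -2*1 = -2)
(-37 + x(-3))**2 = (-37 - 2)**2 = (-39)**2 = 1521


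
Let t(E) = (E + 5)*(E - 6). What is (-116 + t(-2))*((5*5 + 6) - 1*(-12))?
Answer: -6020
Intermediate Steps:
t(E) = (-6 + E)*(5 + E) (t(E) = (5 + E)*(-6 + E) = (-6 + E)*(5 + E))
(-116 + t(-2))*((5*5 + 6) - 1*(-12)) = (-116 + (-30 + (-2)² - 1*(-2)))*((5*5 + 6) - 1*(-12)) = (-116 + (-30 + 4 + 2))*((25 + 6) + 12) = (-116 - 24)*(31 + 12) = -140*43 = -6020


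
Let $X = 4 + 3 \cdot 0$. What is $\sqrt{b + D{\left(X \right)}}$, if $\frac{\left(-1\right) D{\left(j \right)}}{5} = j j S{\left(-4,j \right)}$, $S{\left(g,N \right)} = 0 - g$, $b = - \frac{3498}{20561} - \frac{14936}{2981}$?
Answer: $\frac{i \sqrt{1221622291611000114}}{61292341} \approx 18.033 i$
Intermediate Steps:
$b = - \frac{317526634}{61292341}$ ($b = \left(-3498\right) \frac{1}{20561} - \frac{14936}{2981} = - \frac{3498}{20561} - \frac{14936}{2981} = - \frac{317526634}{61292341} \approx -5.1805$)
$X = 4$ ($X = 4 + 0 = 4$)
$S{\left(g,N \right)} = - g$
$D{\left(j \right)} = - 20 j^{2}$ ($D{\left(j \right)} = - 5 j j \left(\left(-1\right) \left(-4\right)\right) = - 5 j^{2} \cdot 4 = - 5 \cdot 4 j^{2} = - 20 j^{2}$)
$\sqrt{b + D{\left(X \right)}} = \sqrt{- \frac{317526634}{61292341} - 20 \cdot 4^{2}} = \sqrt{- \frac{317526634}{61292341} - 320} = \sqrt{- \frac{19931075754}{61292341}} = \frac{i \sqrt{1221622291611000114}}{61292341}$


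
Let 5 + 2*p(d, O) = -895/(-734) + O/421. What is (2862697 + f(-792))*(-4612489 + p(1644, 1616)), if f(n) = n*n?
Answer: -9948648019796250903/618028 ≈ -1.6097e+13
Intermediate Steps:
f(n) = n²
p(d, O) = -2775/1468 + O/842 (p(d, O) = -5/2 + (-895/(-734) + O/421)/2 = -5/2 + (-895*(-1/734) + O*(1/421))/2 = -5/2 + (895/734 + O/421)/2 = -5/2 + (895/1468 + O/842) = -2775/1468 + O/842)
(2862697 + f(-792))*(-4612489 + p(1644, 1616)) = (2862697 + (-792)²)*(-4612489 + (-2775/1468 + (1/842)*1616)) = (2862697 + 627264)*(-4612489 + (-2775/1468 + 808/421)) = 3489961*(-4612489 + 17869/618028) = 3489961*(-2850647333823/618028) = -9948648019796250903/618028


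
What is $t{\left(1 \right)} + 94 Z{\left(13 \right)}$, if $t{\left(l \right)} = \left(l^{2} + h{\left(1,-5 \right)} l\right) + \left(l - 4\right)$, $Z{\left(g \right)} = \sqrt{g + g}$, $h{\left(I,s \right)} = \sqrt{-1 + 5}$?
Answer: $94 \sqrt{26} \approx 479.31$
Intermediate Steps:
$h{\left(I,s \right)} = 2$ ($h{\left(I,s \right)} = \sqrt{4} = 2$)
$Z{\left(g \right)} = \sqrt{2} \sqrt{g}$ ($Z{\left(g \right)} = \sqrt{2 g} = \sqrt{2} \sqrt{g}$)
$t{\left(l \right)} = -4 + l^{2} + 3 l$ ($t{\left(l \right)} = \left(l^{2} + 2 l\right) + \left(l - 4\right) = \left(l^{2} + 2 l\right) + \left(-4 + l\right) = -4 + l^{2} + 3 l$)
$t{\left(1 \right)} + 94 Z{\left(13 \right)} = \left(-4 + 1^{2} + 3 \cdot 1\right) + 94 \sqrt{2} \sqrt{13} = \left(-4 + 1 + 3\right) + 94 \sqrt{26} = 0 + 94 \sqrt{26} = 94 \sqrt{26}$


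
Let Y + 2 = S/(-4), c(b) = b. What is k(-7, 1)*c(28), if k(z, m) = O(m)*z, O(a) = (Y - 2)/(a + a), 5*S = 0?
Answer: 392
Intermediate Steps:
S = 0 (S = (⅕)*0 = 0)
Y = -2 (Y = -2 + 0/(-4) = -2 + 0*(-¼) = -2 + 0 = -2)
O(a) = -2/a (O(a) = (-2 - 2)/(a + a) = -4*1/(2*a) = -2/a)
k(z, m) = -2*z/m (k(z, m) = (-2/m)*z = -2*z/m)
k(-7, 1)*c(28) = -2*(-7)/1*28 = -2*(-7)*1*28 = 14*28 = 392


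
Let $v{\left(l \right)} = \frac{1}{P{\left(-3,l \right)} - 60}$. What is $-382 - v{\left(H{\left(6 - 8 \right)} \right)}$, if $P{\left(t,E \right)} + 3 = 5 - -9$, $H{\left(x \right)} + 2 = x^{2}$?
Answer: $- \frac{18717}{49} \approx -381.98$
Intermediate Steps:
$H{\left(x \right)} = -2 + x^{2}$
$P{\left(t,E \right)} = 11$ ($P{\left(t,E \right)} = -3 + \left(5 - -9\right) = -3 + \left(5 + 9\right) = -3 + 14 = 11$)
$v{\left(l \right)} = - \frac{1}{49}$ ($v{\left(l \right)} = \frac{1}{11 - 60} = \frac{1}{-49} = - \frac{1}{49}$)
$-382 - v{\left(H{\left(6 - 8 \right)} \right)} = -382 - - \frac{1}{49} = -382 + \frac{1}{49} = - \frac{18717}{49}$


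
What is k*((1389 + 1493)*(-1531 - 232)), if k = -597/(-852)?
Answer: -505556117/142 ≈ -3.5603e+6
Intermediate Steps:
k = 199/284 (k = -597*(-1/852) = 199/284 ≈ 0.70070)
k*((1389 + 1493)*(-1531 - 232)) = 199*((1389 + 1493)*(-1531 - 232))/284 = 199*(2882*(-1763))/284 = (199/284)*(-5080966) = -505556117/142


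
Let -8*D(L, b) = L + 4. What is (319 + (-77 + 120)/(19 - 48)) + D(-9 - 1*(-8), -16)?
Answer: 73577/232 ≈ 317.14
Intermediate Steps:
D(L, b) = -½ - L/8 (D(L, b) = -(L + 4)/8 = -(4 + L)/8 = -½ - L/8)
(319 + (-77 + 120)/(19 - 48)) + D(-9 - 1*(-8), -16) = (319 + (-77 + 120)/(19 - 48)) + (-½ - (-9 - 1*(-8))/8) = (319 + 43/(-29)) + (-½ - (-9 + 8)/8) = (319 + 43*(-1/29)) + (-½ - ⅛*(-1)) = (319 - 43/29) + (-½ + ⅛) = 9208/29 - 3/8 = 73577/232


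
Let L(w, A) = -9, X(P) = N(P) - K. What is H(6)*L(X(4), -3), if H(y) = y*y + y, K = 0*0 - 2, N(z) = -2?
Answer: -378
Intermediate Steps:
K = -2 (K = 0 - 2 = -2)
X(P) = 0 (X(P) = -2 - 1*(-2) = -2 + 2 = 0)
H(y) = y + y**2 (H(y) = y**2 + y = y + y**2)
H(6)*L(X(4), -3) = (6*(1 + 6))*(-9) = (6*7)*(-9) = 42*(-9) = -378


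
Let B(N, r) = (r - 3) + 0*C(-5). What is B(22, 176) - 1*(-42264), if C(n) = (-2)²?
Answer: 42437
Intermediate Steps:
C(n) = 4
B(N, r) = -3 + r (B(N, r) = (r - 3) + 0*4 = (-3 + r) + 0 = -3 + r)
B(22, 176) - 1*(-42264) = (-3 + 176) - 1*(-42264) = 173 + 42264 = 42437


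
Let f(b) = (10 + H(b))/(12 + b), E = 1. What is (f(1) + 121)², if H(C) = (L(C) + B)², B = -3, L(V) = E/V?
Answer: 2518569/169 ≈ 14903.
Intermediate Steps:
L(V) = 1/V
H(C) = (-3 + 1/C)² (H(C) = (1/C - 3)² = (-3 + 1/C)²)
f(b) = (10 + (-1 + 3*b)²/b²)/(12 + b)
(f(1) + 121)² = ((1 - 6*1 + 19*1²)/(1²*(12 + 1)) + 121)² = (1*(1 - 6 + 19*1)/13 + 121)² = (1*(1/13)*(1 - 6 + 19) + 121)² = (1*(1/13)*14 + 121)² = (14/13 + 121)² = (1587/13)² = 2518569/169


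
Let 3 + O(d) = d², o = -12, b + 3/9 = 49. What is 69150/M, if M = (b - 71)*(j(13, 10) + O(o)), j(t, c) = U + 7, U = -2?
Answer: -103725/4891 ≈ -21.207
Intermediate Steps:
b = 146/3 (b = -⅓ + 49 = 146/3 ≈ 48.667)
O(d) = -3 + d²
j(t, c) = 5 (j(t, c) = -2 + 7 = 5)
M = -9782/3 (M = (146/3 - 71)*(5 + (-3 + (-12)²)) = -67*(5 + (-3 + 144))/3 = -67*(5 + 141)/3 = -67/3*146 = -9782/3 ≈ -3260.7)
69150/M = 69150/(-9782/3) = 69150*(-3/9782) = -103725/4891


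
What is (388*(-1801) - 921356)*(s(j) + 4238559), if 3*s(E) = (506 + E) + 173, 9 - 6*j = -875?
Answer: -6867522192160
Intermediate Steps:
j = 442/3 (j = 3/2 - ⅙*(-875) = 3/2 + 875/6 = 442/3 ≈ 147.33)
s(E) = 679/3 + E/3 (s(E) = ((506 + E) + 173)/3 = (679 + E)/3 = 679/3 + E/3)
(388*(-1801) - 921356)*(s(j) + 4238559) = (388*(-1801) - 921356)*((679/3 + (⅓)*(442/3)) + 4238559) = (-698788 - 921356)*((679/3 + 442/9) + 4238559) = -1620144*(2479/9 + 4238559) = -1620144*38149510/9 = -6867522192160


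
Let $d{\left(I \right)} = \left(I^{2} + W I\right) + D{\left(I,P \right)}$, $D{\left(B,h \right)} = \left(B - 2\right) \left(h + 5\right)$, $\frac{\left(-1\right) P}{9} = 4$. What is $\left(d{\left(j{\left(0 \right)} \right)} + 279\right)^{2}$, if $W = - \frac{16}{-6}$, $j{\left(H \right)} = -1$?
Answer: $\frac{1234321}{9} \approx 1.3715 \cdot 10^{5}$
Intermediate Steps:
$P = -36$ ($P = \left(-9\right) 4 = -36$)
$D{\left(B,h \right)} = \left(-2 + B\right) \left(5 + h\right)$
$W = \frac{8}{3}$ ($W = \left(-16\right) \left(- \frac{1}{6}\right) = \frac{8}{3} \approx 2.6667$)
$d{\left(I \right)} = 62 + I^{2} - \frac{85 I}{3}$ ($d{\left(I \right)} = \left(I^{2} + \frac{8 I}{3}\right) + \left(-10 - -72 + 5 I + I \left(-36\right)\right) = \left(I^{2} + \frac{8 I}{3}\right) + \left(-10 + 72 + 5 I - 36 I\right) = \left(I^{2} + \frac{8 I}{3}\right) - \left(-62 + 31 I\right) = 62 + I^{2} - \frac{85 I}{3}$)
$\left(d{\left(j{\left(0 \right)} \right)} + 279\right)^{2} = \left(\left(62 + \left(-1\right)^{2} - - \frac{85}{3}\right) + 279\right)^{2} = \left(\left(62 + 1 + \frac{85}{3}\right) + 279\right)^{2} = \left(\frac{274}{3} + 279\right)^{2} = \left(\frac{1111}{3}\right)^{2} = \frac{1234321}{9}$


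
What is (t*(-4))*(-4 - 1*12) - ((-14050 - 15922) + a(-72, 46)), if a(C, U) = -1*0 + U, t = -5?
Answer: 29606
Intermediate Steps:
a(C, U) = U (a(C, U) = 0 + U = U)
(t*(-4))*(-4 - 1*12) - ((-14050 - 15922) + a(-72, 46)) = (-5*(-4))*(-4 - 1*12) - ((-14050 - 15922) + 46) = 20*(-4 - 12) - (-29972 + 46) = 20*(-16) - 1*(-29926) = -320 + 29926 = 29606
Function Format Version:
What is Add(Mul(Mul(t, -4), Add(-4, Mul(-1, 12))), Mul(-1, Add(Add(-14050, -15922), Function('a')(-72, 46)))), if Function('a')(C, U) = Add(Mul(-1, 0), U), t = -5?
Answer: 29606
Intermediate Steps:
Function('a')(C, U) = U (Function('a')(C, U) = Add(0, U) = U)
Add(Mul(Mul(t, -4), Add(-4, Mul(-1, 12))), Mul(-1, Add(Add(-14050, -15922), Function('a')(-72, 46)))) = Add(Mul(Mul(-5, -4), Add(-4, Mul(-1, 12))), Mul(-1, Add(Add(-14050, -15922), 46))) = Add(Mul(20, Add(-4, -12)), Mul(-1, Add(-29972, 46))) = Add(Mul(20, -16), Mul(-1, -29926)) = Add(-320, 29926) = 29606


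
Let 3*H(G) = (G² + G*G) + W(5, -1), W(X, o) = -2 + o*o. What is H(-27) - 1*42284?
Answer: -125395/3 ≈ -41798.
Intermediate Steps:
W(X, o) = -2 + o²
H(G) = -⅓ + 2*G²/3 (H(G) = ((G² + G*G) + (-2 + (-1)²))/3 = ((G² + G²) + (-2 + 1))/3 = (2*G² - 1)/3 = (-1 + 2*G²)/3 = -⅓ + 2*G²/3)
H(-27) - 1*42284 = (-⅓ + (⅔)*(-27)²) - 1*42284 = (-⅓ + (⅔)*729) - 42284 = (-⅓ + 486) - 42284 = 1457/3 - 42284 = -125395/3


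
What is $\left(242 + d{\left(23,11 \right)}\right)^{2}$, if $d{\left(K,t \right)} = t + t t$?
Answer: $139876$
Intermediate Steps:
$d{\left(K,t \right)} = t + t^{2}$
$\left(242 + d{\left(23,11 \right)}\right)^{2} = \left(242 + 11 \left(1 + 11\right)\right)^{2} = \left(242 + 11 \cdot 12\right)^{2} = \left(242 + 132\right)^{2} = 374^{2} = 139876$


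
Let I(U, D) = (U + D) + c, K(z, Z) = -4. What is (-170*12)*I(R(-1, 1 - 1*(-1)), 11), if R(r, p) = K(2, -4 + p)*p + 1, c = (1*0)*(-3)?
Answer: -8160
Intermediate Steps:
c = 0 (c = 0*(-3) = 0)
R(r, p) = 1 - 4*p (R(r, p) = -4*p + 1 = 1 - 4*p)
I(U, D) = D + U (I(U, D) = (U + D) + 0 = (D + U) + 0 = D + U)
(-170*12)*I(R(-1, 1 - 1*(-1)), 11) = (-170*12)*(11 + (1 - 4*(1 - 1*(-1)))) = -2040*(11 + (1 - 4*(1 + 1))) = -2040*(11 + (1 - 4*2)) = -2040*(11 + (1 - 8)) = -2040*(11 - 7) = -2040*4 = -8160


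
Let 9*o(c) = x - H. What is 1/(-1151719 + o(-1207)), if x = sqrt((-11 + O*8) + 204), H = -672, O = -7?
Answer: -93283191/107429058310264 - 9*sqrt(137)/107429058310264 ≈ -8.6832e-7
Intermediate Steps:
x = sqrt(137) (x = sqrt((-11 - 7*8) + 204) = sqrt((-11 - 56) + 204) = sqrt(-67 + 204) = sqrt(137) ≈ 11.705)
o(c) = 224/3 + sqrt(137)/9 (o(c) = (sqrt(137) - 1*(-672))/9 = (sqrt(137) + 672)/9 = (672 + sqrt(137))/9 = 224/3 + sqrt(137)/9)
1/(-1151719 + o(-1207)) = 1/(-1151719 + (224/3 + sqrt(137)/9)) = 1/(-3454933/3 + sqrt(137)/9)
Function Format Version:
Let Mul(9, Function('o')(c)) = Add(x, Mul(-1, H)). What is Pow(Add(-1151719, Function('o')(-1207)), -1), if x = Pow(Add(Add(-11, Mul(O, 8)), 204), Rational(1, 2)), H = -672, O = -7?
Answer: Add(Rational(-93283191, 107429058310264), Mul(Rational(-9, 107429058310264), Pow(137, Rational(1, 2)))) ≈ -8.6832e-7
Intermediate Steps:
x = Pow(137, Rational(1, 2)) (x = Pow(Add(Add(-11, Mul(-7, 8)), 204), Rational(1, 2)) = Pow(Add(Add(-11, -56), 204), Rational(1, 2)) = Pow(Add(-67, 204), Rational(1, 2)) = Pow(137, Rational(1, 2)) ≈ 11.705)
Function('o')(c) = Add(Rational(224, 3), Mul(Rational(1, 9), Pow(137, Rational(1, 2)))) (Function('o')(c) = Mul(Rational(1, 9), Add(Pow(137, Rational(1, 2)), Mul(-1, -672))) = Mul(Rational(1, 9), Add(Pow(137, Rational(1, 2)), 672)) = Mul(Rational(1, 9), Add(672, Pow(137, Rational(1, 2)))) = Add(Rational(224, 3), Mul(Rational(1, 9), Pow(137, Rational(1, 2)))))
Pow(Add(-1151719, Function('o')(-1207)), -1) = Pow(Add(-1151719, Add(Rational(224, 3), Mul(Rational(1, 9), Pow(137, Rational(1, 2))))), -1) = Pow(Add(Rational(-3454933, 3), Mul(Rational(1, 9), Pow(137, Rational(1, 2)))), -1)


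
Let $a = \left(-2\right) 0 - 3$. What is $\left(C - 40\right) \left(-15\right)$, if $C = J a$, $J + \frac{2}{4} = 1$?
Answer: $\frac{1245}{2} \approx 622.5$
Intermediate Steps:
$J = \frac{1}{2}$ ($J = - \frac{1}{2} + 1 = \frac{1}{2} \approx 0.5$)
$a = -3$ ($a = 0 - 3 = -3$)
$C = - \frac{3}{2}$ ($C = \frac{1}{2} \left(-3\right) = - \frac{3}{2} \approx -1.5$)
$\left(C - 40\right) \left(-15\right) = \left(- \frac{3}{2} - 40\right) \left(-15\right) = \left(- \frac{83}{2}\right) \left(-15\right) = \frac{1245}{2}$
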